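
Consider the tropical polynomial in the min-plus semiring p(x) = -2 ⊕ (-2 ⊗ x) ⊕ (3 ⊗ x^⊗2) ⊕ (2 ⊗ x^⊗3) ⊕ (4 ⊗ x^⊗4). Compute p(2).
p(2) = -2

A tropical monomial a ⊗ x^⊗i evaluates to a + i · x. Evaluating each term at x = 2:
  Term 0 contributes -2 + 0 · 2 = -2
  Term 1 contributes -2 + 1 · 2 = 0
  Term 2 contributes 3 + 2 · 2 = 7
  Term 3 contributes 2 + 3 · 2 = 8
  Term 4 contributes 4 + 4 · 2 = 12
p(2) = ⊕ of these = min[-2, 0, 7, 8, 12] = -2.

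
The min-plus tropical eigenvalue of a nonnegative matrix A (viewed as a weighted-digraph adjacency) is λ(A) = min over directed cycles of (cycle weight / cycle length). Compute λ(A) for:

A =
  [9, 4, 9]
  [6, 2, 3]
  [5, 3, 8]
λ(A) = 2

Enumerate directed cycles and compute their means (weight / length). Sample:
  cycle 0 → 0: weight = 9, length = 1, mean = 9/1 ≈ 9.000
  cycle 1 → 1: weight = 2, length = 1, mean = 2/1 ≈ 2.000
  cycle 2 → 2: weight = 8, length = 1, mean = 8/1 ≈ 8.000
  cycle 0 → 1 → 0: weight = 10, length = 2, mean = 10/2 ≈ 5.000
  cycle 0 → 2 → 0: weight = 14, length = 2, mean = 14/2 ≈ 7.000
  cycle 1 → 0 → 1: weight = 10, length = 2, mean = 10/2 ≈ 5.000
Minimum mean = 2.000, attained e.g. along the cycle 1 → 1 with weight 2 and length 1. So λ(A) = 2/1 = 2.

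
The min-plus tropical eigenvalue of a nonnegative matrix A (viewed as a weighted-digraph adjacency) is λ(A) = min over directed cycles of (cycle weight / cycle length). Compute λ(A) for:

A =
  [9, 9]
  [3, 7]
λ(A) = 6

Enumerate directed cycles and compute their means (weight / length). Sample:
  cycle 0 → 0: weight = 9, length = 1, mean = 9/1 ≈ 9.000
  cycle 1 → 1: weight = 7, length = 1, mean = 7/1 ≈ 7.000
  cycle 0 → 1 → 0: weight = 12, length = 2, mean = 12/2 ≈ 6.000
  cycle 1 → 0 → 1: weight = 12, length = 2, mean = 12/2 ≈ 6.000
Minimum mean = 6.000, attained e.g. along the cycle 0 → 1 → 0 with weight 12 and length 2. So λ(A) = 12/2 = 6.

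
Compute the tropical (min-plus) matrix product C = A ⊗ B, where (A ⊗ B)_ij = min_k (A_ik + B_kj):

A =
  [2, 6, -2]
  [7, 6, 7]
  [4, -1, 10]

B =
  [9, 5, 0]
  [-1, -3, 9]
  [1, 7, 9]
A ⊗ B =
  [-1, 3, 2]
  [5, 3, 7]
  [-2, -4, 4]

Apply the min-plus product entry-by-entry:
  C[0][0] = min over k of (A[0][0] + B[0][0] = 2 + 9 = 11, A[0][1] + B[1][0] = 6 + -1 = 5, A[0][2] + B[2][0] = -2 + 1 = -1) = -1 (attained at k = 2)
  C[0][1] = min over k of (A[0][0] + B[0][1] = 2 + 5 = 7, A[0][1] + B[1][1] = 6 + -3 = 3, A[0][2] + B[2][1] = -2 + 7 = 5) = 3 (attained at k = 1)
  C[0][2] = min over k of (A[0][0] + B[0][2] = 2 + 0 = 2, A[0][1] + B[1][2] = 6 + 9 = 15, A[0][2] + B[2][2] = -2 + 9 = 7) = 2 (attained at k = 0)
  C[1][0] = min over k of (A[1][0] + B[0][0] = 7 + 9 = 16, A[1][1] + B[1][0] = 6 + -1 = 5, A[1][2] + B[2][0] = 7 + 1 = 8) = 5 (attained at k = 1)
  C[1][1] = min over k of (A[1][0] + B[0][1] = 7 + 5 = 12, A[1][1] + B[1][1] = 6 + -3 = 3, A[1][2] + B[2][1] = 7 + 7 = 14) = 3 (attained at k = 1)
  C[1][2] = min over k of (A[1][0] + B[0][2] = 7 + 0 = 7, A[1][1] + B[1][2] = 6 + 9 = 15, A[1][2] + B[2][2] = 7 + 9 = 16) = 7 (attained at k = 0)
  C[2][0] = min over k of (A[2][0] + B[0][0] = 4 + 9 = 13, A[2][1] + B[1][0] = -1 + -1 = -2, A[2][2] + B[2][0] = 10 + 1 = 11) = -2 (attained at k = 1)
  C[2][1] = min over k of (A[2][0] + B[0][1] = 4 + 5 = 9, A[2][1] + B[1][1] = -1 + -3 = -4, A[2][2] + B[2][1] = 10 + 7 = 17) = -4 (attained at k = 1)
  C[2][2] = min over k of (A[2][0] + B[0][2] = 4 + 0 = 4, A[2][1] + B[1][2] = -1 + 9 = 8, A[2][2] + B[2][2] = 10 + 9 = 19) = 4 (attained at k = 0)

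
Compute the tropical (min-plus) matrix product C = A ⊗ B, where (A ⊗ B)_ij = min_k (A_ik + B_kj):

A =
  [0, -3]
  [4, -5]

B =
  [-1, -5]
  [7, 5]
A ⊗ B =
  [-1, -5]
  [2, -1]

Apply the min-plus product entry-by-entry:
  C[0][0] = min over k of (A[0][0] + B[0][0] = 0 + -1 = -1, A[0][1] + B[1][0] = -3 + 7 = 4) = -1 (attained at k = 0)
  C[0][1] = min over k of (A[0][0] + B[0][1] = 0 + -5 = -5, A[0][1] + B[1][1] = -3 + 5 = 2) = -5 (attained at k = 0)
  C[1][0] = min over k of (A[1][0] + B[0][0] = 4 + -1 = 3, A[1][1] + B[1][0] = -5 + 7 = 2) = 2 (attained at k = 1)
  C[1][1] = min over k of (A[1][0] + B[0][1] = 4 + -5 = -1, A[1][1] + B[1][1] = -5 + 5 = 0) = -1 (attained at k = 0)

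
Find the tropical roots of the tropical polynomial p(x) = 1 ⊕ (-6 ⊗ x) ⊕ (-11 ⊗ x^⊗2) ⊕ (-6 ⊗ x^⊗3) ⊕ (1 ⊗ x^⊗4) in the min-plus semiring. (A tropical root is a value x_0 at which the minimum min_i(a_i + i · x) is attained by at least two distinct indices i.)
Roots: {-7, -5, 5, 7}

Each tropical root is a break point of the lower envelope of the lines y = a_i + i · x (there are 5 lines, with slopes 0, 1, ..., 4). Only the lines that attain the minimum somewhere contribute to roots; other lines are dominated. Here the surviving (envelope) indices are i = 4, i = 3, i = 2, i = 1, i = 0.
Intersections between consecutive envelope lines give the roots: for adjacent envelope indices i < j the intersection is x = (a_i − a_j) / (j − i). Reading off the sorted break points: {-7, -5, 5, 7}.
Verification: at each break x_0, at least two indices attain the minimum of min_i(a_i + i · x_0).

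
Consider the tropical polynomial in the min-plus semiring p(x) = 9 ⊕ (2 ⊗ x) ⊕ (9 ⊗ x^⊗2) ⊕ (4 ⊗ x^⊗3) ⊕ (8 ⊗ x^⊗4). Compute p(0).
p(0) = 2

A tropical monomial a ⊗ x^⊗i evaluates to a + i · x. Evaluating each term at x = 0:
  Term 0 contributes 9 + 0 · 0 = 9
  Term 1 contributes 2 + 1 · 0 = 2
  Term 2 contributes 9 + 2 · 0 = 9
  Term 3 contributes 4 + 3 · 0 = 4
  Term 4 contributes 8 + 4 · 0 = 8
p(0) = ⊕ of these = min[9, 2, 9, 4, 8] = 2.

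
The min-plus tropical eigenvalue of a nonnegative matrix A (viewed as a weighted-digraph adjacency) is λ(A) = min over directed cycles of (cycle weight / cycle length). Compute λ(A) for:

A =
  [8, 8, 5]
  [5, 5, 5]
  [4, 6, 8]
λ(A) = 9/2

Enumerate directed cycles and compute their means (weight / length). Sample:
  cycle 0 → 0: weight = 8, length = 1, mean = 8/1 ≈ 8.000
  cycle 1 → 1: weight = 5, length = 1, mean = 5/1 ≈ 5.000
  cycle 2 → 2: weight = 8, length = 1, mean = 8/1 ≈ 8.000
  cycle 0 → 1 → 0: weight = 13, length = 2, mean = 13/2 ≈ 6.500
  cycle 0 → 2 → 0: weight = 9, length = 2, mean = 9/2 ≈ 4.500
  cycle 1 → 0 → 1: weight = 13, length = 2, mean = 13/2 ≈ 6.500
Minimum mean = 4.500, attained e.g. along the cycle 0 → 2 → 0 with weight 9 and length 2. So λ(A) = 9/2 = 9/2.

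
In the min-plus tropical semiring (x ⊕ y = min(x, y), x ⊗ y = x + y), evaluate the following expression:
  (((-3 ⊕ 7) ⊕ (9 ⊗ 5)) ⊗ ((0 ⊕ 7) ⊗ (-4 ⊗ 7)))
(((-3 ⊕ 7) ⊕ (9 ⊗ 5)) ⊗ ((0 ⊕ 7) ⊗ (-4 ⊗ 7))) = 0

Expand innermost to outermost. Recall ⊕ takes the minimum of its arguments and ⊗ takes their sum. Working out the expression (((-3 ⊕ 7) ⊕ (9 ⊗ 5)) ⊗ ((0 ⊕ 7) ⊗ (-4 ⊗ 7))) gives 0.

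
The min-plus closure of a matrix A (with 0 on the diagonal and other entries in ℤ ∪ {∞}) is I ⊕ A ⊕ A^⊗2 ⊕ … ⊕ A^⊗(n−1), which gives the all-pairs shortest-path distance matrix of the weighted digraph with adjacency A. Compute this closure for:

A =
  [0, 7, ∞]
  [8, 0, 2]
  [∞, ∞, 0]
Closure =
  [0, 7, 9]
  [8, 0, 2]
  [∞, ∞, 0]

This is the Floyd-Warshall all-pairs shortest-path computation. For each intermediate vertex k = 0, 1, …, 2, update dist[i][j] ← min(dist[i][j], dist[i][k] + dist[k][j]). The final matrix gives, for each (i, j), the minimum total weight of any directed path from i to j (possibly empty when i = j).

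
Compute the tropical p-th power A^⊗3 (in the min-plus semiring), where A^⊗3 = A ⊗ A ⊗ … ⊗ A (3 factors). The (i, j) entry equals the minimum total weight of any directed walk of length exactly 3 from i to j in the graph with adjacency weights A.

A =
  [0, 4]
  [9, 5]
A^⊗3 =
  [0, 4]
  [9, 13]

Each entry (A^⊗3)_ij equals the minimum over all length-3 walks i = v_0 → v_1 → … → v_3 = j of Σ_t A[v_t][v_{t+1}]. For example, for (i, j) = (0, 1) we minimise over 4 possible intermediate vertex sequences; the minimum is 4, attained along the walk 0 → 0 → 0 → 1.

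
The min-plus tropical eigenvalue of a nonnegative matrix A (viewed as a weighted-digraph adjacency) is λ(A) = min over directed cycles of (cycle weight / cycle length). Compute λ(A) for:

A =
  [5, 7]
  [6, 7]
λ(A) = 5

Enumerate directed cycles and compute their means (weight / length). Sample:
  cycle 0 → 0: weight = 5, length = 1, mean = 5/1 ≈ 5.000
  cycle 1 → 1: weight = 7, length = 1, mean = 7/1 ≈ 7.000
  cycle 0 → 1 → 0: weight = 13, length = 2, mean = 13/2 ≈ 6.500
  cycle 1 → 0 → 1: weight = 13, length = 2, mean = 13/2 ≈ 6.500
Minimum mean = 5.000, attained e.g. along the cycle 0 → 0 with weight 5 and length 1. So λ(A) = 5/1 = 5.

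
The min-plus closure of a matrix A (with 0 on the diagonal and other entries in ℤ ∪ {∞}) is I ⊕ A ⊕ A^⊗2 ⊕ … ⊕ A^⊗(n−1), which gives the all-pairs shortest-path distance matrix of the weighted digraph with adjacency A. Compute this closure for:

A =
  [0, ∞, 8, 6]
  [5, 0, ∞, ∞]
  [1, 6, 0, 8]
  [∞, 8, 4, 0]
Closure =
  [0, 14, 8, 6]
  [5, 0, 13, 11]
  [1, 6, 0, 7]
  [5, 8, 4, 0]

This is the Floyd-Warshall all-pairs shortest-path computation. For each intermediate vertex k = 0, 1, …, 3, update dist[i][j] ← min(dist[i][j], dist[i][k] + dist[k][j]). The final matrix gives, for each (i, j), the minimum total weight of any directed path from i to j (possibly empty when i = j).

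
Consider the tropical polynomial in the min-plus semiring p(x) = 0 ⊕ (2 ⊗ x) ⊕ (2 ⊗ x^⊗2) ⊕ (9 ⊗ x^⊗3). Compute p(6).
p(6) = 0

A tropical monomial a ⊗ x^⊗i evaluates to a + i · x. Evaluating each term at x = 6:
  Term 0 contributes 0 + 0 · 6 = 0
  Term 1 contributes 2 + 1 · 6 = 8
  Term 2 contributes 2 + 2 · 6 = 14
  Term 3 contributes 9 + 3 · 6 = 27
p(6) = ⊕ of these = min[0, 8, 14, 27] = 0.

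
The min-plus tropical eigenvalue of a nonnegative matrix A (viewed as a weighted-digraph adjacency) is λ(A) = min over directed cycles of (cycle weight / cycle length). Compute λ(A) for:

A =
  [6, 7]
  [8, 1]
λ(A) = 1

Enumerate directed cycles and compute their means (weight / length). Sample:
  cycle 0 → 0: weight = 6, length = 1, mean = 6/1 ≈ 6.000
  cycle 1 → 1: weight = 1, length = 1, mean = 1/1 ≈ 1.000
  cycle 0 → 1 → 0: weight = 15, length = 2, mean = 15/2 ≈ 7.500
  cycle 1 → 0 → 1: weight = 15, length = 2, mean = 15/2 ≈ 7.500
Minimum mean = 1.000, attained e.g. along the cycle 1 → 1 with weight 1 and length 1. So λ(A) = 1/1 = 1.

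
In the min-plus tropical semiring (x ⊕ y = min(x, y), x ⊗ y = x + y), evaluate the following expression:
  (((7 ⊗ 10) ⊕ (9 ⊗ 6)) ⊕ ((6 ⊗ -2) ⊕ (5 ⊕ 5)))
(((7 ⊗ 10) ⊕ (9 ⊗ 6)) ⊕ ((6 ⊗ -2) ⊕ (5 ⊕ 5))) = 4

Expand innermost to outermost. Recall ⊕ takes the minimum of its arguments and ⊗ takes their sum. Working out the expression (((7 ⊗ 10) ⊕ (9 ⊗ 6)) ⊕ ((6 ⊗ -2) ⊕ (5 ⊕ 5))) gives 4.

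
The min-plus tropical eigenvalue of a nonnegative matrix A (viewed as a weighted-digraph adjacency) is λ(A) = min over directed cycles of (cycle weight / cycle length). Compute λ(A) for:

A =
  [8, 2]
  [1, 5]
λ(A) = 3/2

Enumerate directed cycles and compute their means (weight / length). Sample:
  cycle 0 → 0: weight = 8, length = 1, mean = 8/1 ≈ 8.000
  cycle 1 → 1: weight = 5, length = 1, mean = 5/1 ≈ 5.000
  cycle 0 → 1 → 0: weight = 3, length = 2, mean = 3/2 ≈ 1.500
  cycle 1 → 0 → 1: weight = 3, length = 2, mean = 3/2 ≈ 1.500
Minimum mean = 1.500, attained e.g. along the cycle 0 → 1 → 0 with weight 3 and length 2. So λ(A) = 3/2 = 3/2.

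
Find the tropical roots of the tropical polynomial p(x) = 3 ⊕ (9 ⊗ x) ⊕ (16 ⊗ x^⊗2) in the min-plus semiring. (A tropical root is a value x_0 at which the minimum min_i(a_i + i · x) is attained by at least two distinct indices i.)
Roots: {-7, -6}

Each tropical root is a break point of the lower envelope of the lines y = a_i + i · x (there are 3 lines, with slopes 0, 1, ..., 2). Only the lines that attain the minimum somewhere contribute to roots; other lines are dominated. Here the surviving (envelope) indices are i = 2, i = 1, i = 0.
Intersections between consecutive envelope lines give the roots: for adjacent envelope indices i < j the intersection is x = (a_i − a_j) / (j − i). Reading off the sorted break points: {-7, -6}.
Verification: at each break x_0, at least two indices attain the minimum of min_i(a_i + i · x_0).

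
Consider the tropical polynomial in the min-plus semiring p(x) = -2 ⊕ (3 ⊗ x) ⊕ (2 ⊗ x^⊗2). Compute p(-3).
p(-3) = -4

A tropical monomial a ⊗ x^⊗i evaluates to a + i · x. Evaluating each term at x = -3:
  Term 0 contributes -2 + 0 · -3 = -2
  Term 1 contributes 3 + 1 · -3 = 0
  Term 2 contributes 2 + 2 · -3 = -4
p(-3) = ⊕ of these = min[-2, 0, -4] = -4.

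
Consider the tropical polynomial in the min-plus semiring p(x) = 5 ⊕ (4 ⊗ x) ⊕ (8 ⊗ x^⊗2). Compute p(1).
p(1) = 5

A tropical monomial a ⊗ x^⊗i evaluates to a + i · x. Evaluating each term at x = 1:
  Term 0 contributes 5 + 0 · 1 = 5
  Term 1 contributes 4 + 1 · 1 = 5
  Term 2 contributes 8 + 2 · 1 = 10
p(1) = ⊕ of these = min[5, 5, 10] = 5.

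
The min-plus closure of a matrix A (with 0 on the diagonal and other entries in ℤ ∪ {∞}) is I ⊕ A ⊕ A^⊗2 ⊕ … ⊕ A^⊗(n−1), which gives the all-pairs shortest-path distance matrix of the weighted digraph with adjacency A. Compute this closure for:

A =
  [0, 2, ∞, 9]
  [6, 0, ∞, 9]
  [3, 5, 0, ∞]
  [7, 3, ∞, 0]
Closure =
  [0, 2, ∞, 9]
  [6, 0, ∞, 9]
  [3, 5, 0, 12]
  [7, 3, ∞, 0]

This is the Floyd-Warshall all-pairs shortest-path computation. For each intermediate vertex k = 0, 1, …, 3, update dist[i][j] ← min(dist[i][j], dist[i][k] + dist[k][j]). The final matrix gives, for each (i, j), the minimum total weight of any directed path from i to j (possibly empty when i = j).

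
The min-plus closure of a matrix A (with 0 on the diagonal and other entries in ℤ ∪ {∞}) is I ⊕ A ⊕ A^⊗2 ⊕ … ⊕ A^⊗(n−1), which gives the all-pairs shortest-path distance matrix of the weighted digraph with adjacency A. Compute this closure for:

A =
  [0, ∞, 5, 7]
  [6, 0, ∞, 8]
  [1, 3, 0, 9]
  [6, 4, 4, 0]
Closure =
  [0, 8, 5, 7]
  [6, 0, 11, 8]
  [1, 3, 0, 8]
  [5, 4, 4, 0]

This is the Floyd-Warshall all-pairs shortest-path computation. For each intermediate vertex k = 0, 1, …, 3, update dist[i][j] ← min(dist[i][j], dist[i][k] + dist[k][j]). The final matrix gives, for each (i, j), the minimum total weight of any directed path from i to j (possibly empty when i = j).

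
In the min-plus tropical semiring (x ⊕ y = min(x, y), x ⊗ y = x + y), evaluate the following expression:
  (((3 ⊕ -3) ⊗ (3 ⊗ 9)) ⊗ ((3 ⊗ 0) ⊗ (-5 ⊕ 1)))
(((3 ⊕ -3) ⊗ (3 ⊗ 9)) ⊗ ((3 ⊗ 0) ⊗ (-5 ⊕ 1))) = 7

Expand innermost to outermost. Recall ⊕ takes the minimum of its arguments and ⊗ takes their sum. Working out the expression (((3 ⊕ -3) ⊗ (3 ⊗ 9)) ⊗ ((3 ⊗ 0) ⊗ (-5 ⊕ 1))) gives 7.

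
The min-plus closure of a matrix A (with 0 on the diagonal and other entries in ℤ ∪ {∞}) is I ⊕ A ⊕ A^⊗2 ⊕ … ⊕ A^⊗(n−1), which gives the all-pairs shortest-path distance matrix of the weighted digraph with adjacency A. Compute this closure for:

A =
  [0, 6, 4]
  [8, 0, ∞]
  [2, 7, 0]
Closure =
  [0, 6, 4]
  [8, 0, 12]
  [2, 7, 0]

This is the Floyd-Warshall all-pairs shortest-path computation. For each intermediate vertex k = 0, 1, …, 2, update dist[i][j] ← min(dist[i][j], dist[i][k] + dist[k][j]). The final matrix gives, for each (i, j), the minimum total weight of any directed path from i to j (possibly empty when i = j).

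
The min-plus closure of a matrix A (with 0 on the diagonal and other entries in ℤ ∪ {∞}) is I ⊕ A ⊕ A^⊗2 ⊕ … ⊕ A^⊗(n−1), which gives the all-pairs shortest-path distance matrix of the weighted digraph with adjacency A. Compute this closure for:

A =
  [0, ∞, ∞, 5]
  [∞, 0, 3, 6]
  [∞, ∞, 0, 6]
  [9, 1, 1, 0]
Closure =
  [0, 6, 6, 5]
  [15, 0, 3, 6]
  [15, 7, 0, 6]
  [9, 1, 1, 0]

This is the Floyd-Warshall all-pairs shortest-path computation. For each intermediate vertex k = 0, 1, …, 3, update dist[i][j] ← min(dist[i][j], dist[i][k] + dist[k][j]). The final matrix gives, for each (i, j), the minimum total weight of any directed path from i to j (possibly empty when i = j).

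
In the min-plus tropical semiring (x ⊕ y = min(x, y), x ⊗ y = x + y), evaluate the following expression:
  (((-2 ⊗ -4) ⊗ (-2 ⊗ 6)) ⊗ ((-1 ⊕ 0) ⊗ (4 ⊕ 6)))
(((-2 ⊗ -4) ⊗ (-2 ⊗ 6)) ⊗ ((-1 ⊕ 0) ⊗ (4 ⊕ 6))) = 1

Expand innermost to outermost. Recall ⊕ takes the minimum of its arguments and ⊗ takes their sum. Working out the expression (((-2 ⊗ -4) ⊗ (-2 ⊗ 6)) ⊗ ((-1 ⊕ 0) ⊗ (4 ⊕ 6))) gives 1.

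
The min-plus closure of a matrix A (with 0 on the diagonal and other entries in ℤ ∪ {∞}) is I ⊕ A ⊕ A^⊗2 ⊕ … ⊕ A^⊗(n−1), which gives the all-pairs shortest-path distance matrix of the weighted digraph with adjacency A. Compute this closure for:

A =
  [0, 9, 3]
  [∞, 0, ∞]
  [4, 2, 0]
Closure =
  [0, 5, 3]
  [∞, 0, ∞]
  [4, 2, 0]

This is the Floyd-Warshall all-pairs shortest-path computation. For each intermediate vertex k = 0, 1, …, 2, update dist[i][j] ← min(dist[i][j], dist[i][k] + dist[k][j]). The final matrix gives, for each (i, j), the minimum total weight of any directed path from i to j (possibly empty when i = j).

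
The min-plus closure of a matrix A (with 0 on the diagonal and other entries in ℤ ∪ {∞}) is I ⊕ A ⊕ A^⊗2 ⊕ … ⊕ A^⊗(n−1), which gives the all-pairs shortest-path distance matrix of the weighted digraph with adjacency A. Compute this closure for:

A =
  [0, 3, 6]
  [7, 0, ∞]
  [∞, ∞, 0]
Closure =
  [0, 3, 6]
  [7, 0, 13]
  [∞, ∞, 0]

This is the Floyd-Warshall all-pairs shortest-path computation. For each intermediate vertex k = 0, 1, …, 2, update dist[i][j] ← min(dist[i][j], dist[i][k] + dist[k][j]). The final matrix gives, for each (i, j), the minimum total weight of any directed path from i to j (possibly empty when i = j).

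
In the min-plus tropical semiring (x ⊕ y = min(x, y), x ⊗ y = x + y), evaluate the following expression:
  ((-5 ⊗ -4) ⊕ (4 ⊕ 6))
((-5 ⊗ -4) ⊕ (4 ⊕ 6)) = -9

Expand innermost to outermost. Recall ⊕ takes the minimum of its arguments and ⊗ takes their sum. Working out the expression ((-5 ⊗ -4) ⊕ (4 ⊕ 6)) gives -9.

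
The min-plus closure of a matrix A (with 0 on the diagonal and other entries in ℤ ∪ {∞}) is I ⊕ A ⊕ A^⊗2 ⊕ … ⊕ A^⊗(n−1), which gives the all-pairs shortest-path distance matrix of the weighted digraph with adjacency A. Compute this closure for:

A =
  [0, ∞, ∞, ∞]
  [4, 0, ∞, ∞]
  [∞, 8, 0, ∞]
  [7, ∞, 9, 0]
Closure =
  [0, ∞, ∞, ∞]
  [4, 0, ∞, ∞]
  [12, 8, 0, ∞]
  [7, 17, 9, 0]

This is the Floyd-Warshall all-pairs shortest-path computation. For each intermediate vertex k = 0, 1, …, 3, update dist[i][j] ← min(dist[i][j], dist[i][k] + dist[k][j]). The final matrix gives, for each (i, j), the minimum total weight of any directed path from i to j (possibly empty when i = j).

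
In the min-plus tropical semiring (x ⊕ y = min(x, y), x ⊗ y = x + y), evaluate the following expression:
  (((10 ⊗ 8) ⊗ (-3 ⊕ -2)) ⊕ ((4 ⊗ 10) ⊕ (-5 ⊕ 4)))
(((10 ⊗ 8) ⊗ (-3 ⊕ -2)) ⊕ ((4 ⊗ 10) ⊕ (-5 ⊕ 4))) = -5

Expand innermost to outermost. Recall ⊕ takes the minimum of its arguments and ⊗ takes their sum. Working out the expression (((10 ⊗ 8) ⊗ (-3 ⊕ -2)) ⊕ ((4 ⊗ 10) ⊕ (-5 ⊕ 4))) gives -5.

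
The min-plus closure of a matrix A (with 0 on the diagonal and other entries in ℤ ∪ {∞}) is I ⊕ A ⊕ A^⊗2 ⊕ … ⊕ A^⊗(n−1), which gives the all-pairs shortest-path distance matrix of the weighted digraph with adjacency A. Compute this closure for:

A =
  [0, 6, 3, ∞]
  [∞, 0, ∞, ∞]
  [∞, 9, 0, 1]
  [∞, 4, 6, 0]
Closure =
  [0, 6, 3, 4]
  [∞, 0, ∞, ∞]
  [∞, 5, 0, 1]
  [∞, 4, 6, 0]

This is the Floyd-Warshall all-pairs shortest-path computation. For each intermediate vertex k = 0, 1, …, 3, update dist[i][j] ← min(dist[i][j], dist[i][k] + dist[k][j]). The final matrix gives, for each (i, j), the minimum total weight of any directed path from i to j (possibly empty when i = j).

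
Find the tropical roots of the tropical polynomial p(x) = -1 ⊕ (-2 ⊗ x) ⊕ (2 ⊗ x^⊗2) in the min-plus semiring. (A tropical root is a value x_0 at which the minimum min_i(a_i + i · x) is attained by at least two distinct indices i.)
Roots: {-4, 1}

Each tropical root is a break point of the lower envelope of the lines y = a_i + i · x (there are 3 lines, with slopes 0, 1, ..., 2). Only the lines that attain the minimum somewhere contribute to roots; other lines are dominated. Here the surviving (envelope) indices are i = 2, i = 1, i = 0.
Intersections between consecutive envelope lines give the roots: for adjacent envelope indices i < j the intersection is x = (a_i − a_j) / (j − i). Reading off the sorted break points: {-4, 1}.
Verification: at each break x_0, at least two indices attain the minimum of min_i(a_i + i · x_0).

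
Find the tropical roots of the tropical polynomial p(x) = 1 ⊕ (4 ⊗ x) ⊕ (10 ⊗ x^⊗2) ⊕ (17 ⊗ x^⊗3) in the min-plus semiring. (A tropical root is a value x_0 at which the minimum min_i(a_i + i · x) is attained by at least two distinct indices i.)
Roots: {-7, -6, -3}

Each tropical root is a break point of the lower envelope of the lines y = a_i + i · x (there are 4 lines, with slopes 0, 1, ..., 3). Only the lines that attain the minimum somewhere contribute to roots; other lines are dominated. Here the surviving (envelope) indices are i = 3, i = 2, i = 1, i = 0.
Intersections between consecutive envelope lines give the roots: for adjacent envelope indices i < j the intersection is x = (a_i − a_j) / (j − i). Reading off the sorted break points: {-7, -6, -3}.
Verification: at each break x_0, at least two indices attain the minimum of min_i(a_i + i · x_0).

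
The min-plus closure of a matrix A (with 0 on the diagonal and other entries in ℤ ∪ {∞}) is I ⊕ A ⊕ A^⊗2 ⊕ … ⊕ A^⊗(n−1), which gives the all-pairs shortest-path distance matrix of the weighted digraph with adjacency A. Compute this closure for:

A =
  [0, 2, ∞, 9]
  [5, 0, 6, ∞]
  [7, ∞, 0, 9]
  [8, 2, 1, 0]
Closure =
  [0, 2, 8, 9]
  [5, 0, 6, 14]
  [7, 9, 0, 9]
  [7, 2, 1, 0]

This is the Floyd-Warshall all-pairs shortest-path computation. For each intermediate vertex k = 0, 1, …, 3, update dist[i][j] ← min(dist[i][j], dist[i][k] + dist[k][j]). The final matrix gives, for each (i, j), the minimum total weight of any directed path from i to j (possibly empty when i = j).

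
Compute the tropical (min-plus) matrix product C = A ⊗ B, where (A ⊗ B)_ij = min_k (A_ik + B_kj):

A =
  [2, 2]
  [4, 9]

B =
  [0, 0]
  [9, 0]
A ⊗ B =
  [2, 2]
  [4, 4]

Apply the min-plus product entry-by-entry:
  C[0][0] = min over k of (A[0][0] + B[0][0] = 2 + 0 = 2, A[0][1] + B[1][0] = 2 + 9 = 11) = 2 (attained at k = 0)
  C[0][1] = min over k of (A[0][0] + B[0][1] = 2 + 0 = 2, A[0][1] + B[1][1] = 2 + 0 = 2) = 2 (attained at k = 0)
  C[1][0] = min over k of (A[1][0] + B[0][0] = 4 + 0 = 4, A[1][1] + B[1][0] = 9 + 9 = 18) = 4 (attained at k = 0)
  C[1][1] = min over k of (A[1][0] + B[0][1] = 4 + 0 = 4, A[1][1] + B[1][1] = 9 + 0 = 9) = 4 (attained at k = 0)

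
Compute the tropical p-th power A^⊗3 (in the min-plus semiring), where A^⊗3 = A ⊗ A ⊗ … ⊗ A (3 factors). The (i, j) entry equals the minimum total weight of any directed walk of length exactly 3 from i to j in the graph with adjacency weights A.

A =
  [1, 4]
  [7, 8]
A^⊗3 =
  [3, 6]
  [9, 12]

Each entry (A^⊗3)_ij equals the minimum over all length-3 walks i = v_0 → v_1 → … → v_3 = j of Σ_t A[v_t][v_{t+1}]. For example, for (i, j) = (0, 1) we minimise over 4 possible intermediate vertex sequences; the minimum is 6, attained along the walk 0 → 0 → 0 → 1.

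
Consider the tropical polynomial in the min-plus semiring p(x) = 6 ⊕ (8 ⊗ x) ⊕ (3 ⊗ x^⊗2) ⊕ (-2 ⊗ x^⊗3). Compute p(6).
p(6) = 6

A tropical monomial a ⊗ x^⊗i evaluates to a + i · x. Evaluating each term at x = 6:
  Term 0 contributes 6 + 0 · 6 = 6
  Term 1 contributes 8 + 1 · 6 = 14
  Term 2 contributes 3 + 2 · 6 = 15
  Term 3 contributes -2 + 3 · 6 = 16
p(6) = ⊕ of these = min[6, 14, 15, 16] = 6.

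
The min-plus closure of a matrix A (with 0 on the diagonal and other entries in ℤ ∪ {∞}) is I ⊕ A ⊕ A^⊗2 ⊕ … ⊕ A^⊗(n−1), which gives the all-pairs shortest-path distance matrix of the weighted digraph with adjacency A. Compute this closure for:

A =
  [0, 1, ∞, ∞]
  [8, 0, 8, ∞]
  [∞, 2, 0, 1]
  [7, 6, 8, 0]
Closure =
  [0, 1, 9, 10]
  [8, 0, 8, 9]
  [8, 2, 0, 1]
  [7, 6, 8, 0]

This is the Floyd-Warshall all-pairs shortest-path computation. For each intermediate vertex k = 0, 1, …, 3, update dist[i][j] ← min(dist[i][j], dist[i][k] + dist[k][j]). The final matrix gives, for each (i, j), the minimum total weight of any directed path from i to j (possibly empty when i = j).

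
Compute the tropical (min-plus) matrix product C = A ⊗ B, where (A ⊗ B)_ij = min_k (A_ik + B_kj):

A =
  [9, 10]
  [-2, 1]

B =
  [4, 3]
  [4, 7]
A ⊗ B =
  [13, 12]
  [2, 1]

Apply the min-plus product entry-by-entry:
  C[0][0] = min over k of (A[0][0] + B[0][0] = 9 + 4 = 13, A[0][1] + B[1][0] = 10 + 4 = 14) = 13 (attained at k = 0)
  C[0][1] = min over k of (A[0][0] + B[0][1] = 9 + 3 = 12, A[0][1] + B[1][1] = 10 + 7 = 17) = 12 (attained at k = 0)
  C[1][0] = min over k of (A[1][0] + B[0][0] = -2 + 4 = 2, A[1][1] + B[1][0] = 1 + 4 = 5) = 2 (attained at k = 0)
  C[1][1] = min over k of (A[1][0] + B[0][1] = -2 + 3 = 1, A[1][1] + B[1][1] = 1 + 7 = 8) = 1 (attained at k = 0)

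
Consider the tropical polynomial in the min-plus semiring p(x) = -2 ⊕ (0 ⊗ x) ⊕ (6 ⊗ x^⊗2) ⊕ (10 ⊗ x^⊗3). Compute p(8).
p(8) = -2

A tropical monomial a ⊗ x^⊗i evaluates to a + i · x. Evaluating each term at x = 8:
  Term 0 contributes -2 + 0 · 8 = -2
  Term 1 contributes 0 + 1 · 8 = 8
  Term 2 contributes 6 + 2 · 8 = 22
  Term 3 contributes 10 + 3 · 8 = 34
p(8) = ⊕ of these = min[-2, 8, 22, 34] = -2.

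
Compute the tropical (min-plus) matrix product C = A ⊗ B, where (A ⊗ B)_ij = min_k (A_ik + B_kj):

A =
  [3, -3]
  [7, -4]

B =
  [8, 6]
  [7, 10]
A ⊗ B =
  [4, 7]
  [3, 6]

Apply the min-plus product entry-by-entry:
  C[0][0] = min over k of (A[0][0] + B[0][0] = 3 + 8 = 11, A[0][1] + B[1][0] = -3 + 7 = 4) = 4 (attained at k = 1)
  C[0][1] = min over k of (A[0][0] + B[0][1] = 3 + 6 = 9, A[0][1] + B[1][1] = -3 + 10 = 7) = 7 (attained at k = 1)
  C[1][0] = min over k of (A[1][0] + B[0][0] = 7 + 8 = 15, A[1][1] + B[1][0] = -4 + 7 = 3) = 3 (attained at k = 1)
  C[1][1] = min over k of (A[1][0] + B[0][1] = 7 + 6 = 13, A[1][1] + B[1][1] = -4 + 10 = 6) = 6 (attained at k = 1)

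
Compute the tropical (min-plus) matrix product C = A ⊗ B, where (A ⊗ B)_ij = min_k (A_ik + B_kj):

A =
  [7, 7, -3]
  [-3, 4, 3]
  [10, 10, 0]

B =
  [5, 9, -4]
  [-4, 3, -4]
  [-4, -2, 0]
A ⊗ B =
  [-7, -5, -3]
  [-1, 1, -7]
  [-4, -2, 0]

Apply the min-plus product entry-by-entry:
  C[0][0] = min over k of (A[0][0] + B[0][0] = 7 + 5 = 12, A[0][1] + B[1][0] = 7 + -4 = 3, A[0][2] + B[2][0] = -3 + -4 = -7) = -7 (attained at k = 2)
  C[0][1] = min over k of (A[0][0] + B[0][1] = 7 + 9 = 16, A[0][1] + B[1][1] = 7 + 3 = 10, A[0][2] + B[2][1] = -3 + -2 = -5) = -5 (attained at k = 2)
  C[0][2] = min over k of (A[0][0] + B[0][2] = 7 + -4 = 3, A[0][1] + B[1][2] = 7 + -4 = 3, A[0][2] + B[2][2] = -3 + 0 = -3) = -3 (attained at k = 2)
  C[1][0] = min over k of (A[1][0] + B[0][0] = -3 + 5 = 2, A[1][1] + B[1][0] = 4 + -4 = 0, A[1][2] + B[2][0] = 3 + -4 = -1) = -1 (attained at k = 2)
  C[1][1] = min over k of (A[1][0] + B[0][1] = -3 + 9 = 6, A[1][1] + B[1][1] = 4 + 3 = 7, A[1][2] + B[2][1] = 3 + -2 = 1) = 1 (attained at k = 2)
  C[1][2] = min over k of (A[1][0] + B[0][2] = -3 + -4 = -7, A[1][1] + B[1][2] = 4 + -4 = 0, A[1][2] + B[2][2] = 3 + 0 = 3) = -7 (attained at k = 0)
  C[2][0] = min over k of (A[2][0] + B[0][0] = 10 + 5 = 15, A[2][1] + B[1][0] = 10 + -4 = 6, A[2][2] + B[2][0] = 0 + -4 = -4) = -4 (attained at k = 2)
  C[2][1] = min over k of (A[2][0] + B[0][1] = 10 + 9 = 19, A[2][1] + B[1][1] = 10 + 3 = 13, A[2][2] + B[2][1] = 0 + -2 = -2) = -2 (attained at k = 2)
  C[2][2] = min over k of (A[2][0] + B[0][2] = 10 + -4 = 6, A[2][1] + B[1][2] = 10 + -4 = 6, A[2][2] + B[2][2] = 0 + 0 = 0) = 0 (attained at k = 2)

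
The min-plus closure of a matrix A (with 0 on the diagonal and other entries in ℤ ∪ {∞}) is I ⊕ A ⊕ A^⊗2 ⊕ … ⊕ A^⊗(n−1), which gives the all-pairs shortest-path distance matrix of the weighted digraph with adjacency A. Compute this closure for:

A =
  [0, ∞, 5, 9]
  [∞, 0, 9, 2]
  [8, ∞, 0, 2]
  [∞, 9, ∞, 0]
Closure =
  [0, 16, 5, 7]
  [17, 0, 9, 2]
  [8, 11, 0, 2]
  [26, 9, 18, 0]

This is the Floyd-Warshall all-pairs shortest-path computation. For each intermediate vertex k = 0, 1, …, 3, update dist[i][j] ← min(dist[i][j], dist[i][k] + dist[k][j]). The final matrix gives, for each (i, j), the minimum total weight of any directed path from i to j (possibly empty when i = j).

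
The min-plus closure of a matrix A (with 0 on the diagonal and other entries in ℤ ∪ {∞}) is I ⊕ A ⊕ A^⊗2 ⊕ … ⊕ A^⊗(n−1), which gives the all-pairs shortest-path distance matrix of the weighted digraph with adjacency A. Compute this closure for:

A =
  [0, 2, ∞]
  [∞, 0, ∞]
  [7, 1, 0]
Closure =
  [0, 2, ∞]
  [∞, 0, ∞]
  [7, 1, 0]

This is the Floyd-Warshall all-pairs shortest-path computation. For each intermediate vertex k = 0, 1, …, 2, update dist[i][j] ← min(dist[i][j], dist[i][k] + dist[k][j]). The final matrix gives, for each (i, j), the minimum total weight of any directed path from i to j (possibly empty when i = j).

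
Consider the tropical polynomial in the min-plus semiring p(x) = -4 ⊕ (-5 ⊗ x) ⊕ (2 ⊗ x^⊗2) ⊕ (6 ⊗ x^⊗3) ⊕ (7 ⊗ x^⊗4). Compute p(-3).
p(-3) = -8

A tropical monomial a ⊗ x^⊗i evaluates to a + i · x. Evaluating each term at x = -3:
  Term 0 contributes -4 + 0 · -3 = -4
  Term 1 contributes -5 + 1 · -3 = -8
  Term 2 contributes 2 + 2 · -3 = -4
  Term 3 contributes 6 + 3 · -3 = -3
  Term 4 contributes 7 + 4 · -3 = -5
p(-3) = ⊕ of these = min[-4, -8, -4, -3, -5] = -8.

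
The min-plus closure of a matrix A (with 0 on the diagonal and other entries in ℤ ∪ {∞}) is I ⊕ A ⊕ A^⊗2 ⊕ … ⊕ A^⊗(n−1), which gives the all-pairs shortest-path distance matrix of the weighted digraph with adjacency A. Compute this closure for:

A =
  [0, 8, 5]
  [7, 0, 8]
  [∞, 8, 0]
Closure =
  [0, 8, 5]
  [7, 0, 8]
  [15, 8, 0]

This is the Floyd-Warshall all-pairs shortest-path computation. For each intermediate vertex k = 0, 1, …, 2, update dist[i][j] ← min(dist[i][j], dist[i][k] + dist[k][j]). The final matrix gives, for each (i, j), the minimum total weight of any directed path from i to j (possibly empty when i = j).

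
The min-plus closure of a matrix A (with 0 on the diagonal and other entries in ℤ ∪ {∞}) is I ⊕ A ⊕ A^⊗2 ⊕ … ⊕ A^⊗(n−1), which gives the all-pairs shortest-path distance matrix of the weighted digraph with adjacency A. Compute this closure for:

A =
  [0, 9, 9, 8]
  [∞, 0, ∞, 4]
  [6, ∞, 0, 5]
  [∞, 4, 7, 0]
Closure =
  [0, 9, 9, 8]
  [17, 0, 11, 4]
  [6, 9, 0, 5]
  [13, 4, 7, 0]

This is the Floyd-Warshall all-pairs shortest-path computation. For each intermediate vertex k = 0, 1, …, 3, update dist[i][j] ← min(dist[i][j], dist[i][k] + dist[k][j]). The final matrix gives, for each (i, j), the minimum total weight of any directed path from i to j (possibly empty when i = j).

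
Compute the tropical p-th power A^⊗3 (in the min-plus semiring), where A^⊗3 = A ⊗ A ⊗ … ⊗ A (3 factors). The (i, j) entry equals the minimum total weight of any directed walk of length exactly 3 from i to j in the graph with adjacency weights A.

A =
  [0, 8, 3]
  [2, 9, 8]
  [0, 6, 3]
A^⊗3 =
  [0, 8, 3]
  [2, 10, 5]
  [0, 8, 3]

Each entry (A^⊗3)_ij equals the minimum over all length-3 walks i = v_0 → v_1 → … → v_3 = j of Σ_t A[v_t][v_{t+1}]. For example, for (i, j) = (0, 2) we minimise over 9 possible intermediate vertex sequences; the minimum is 3, attained along the walk 0 → 0 → 0 → 2.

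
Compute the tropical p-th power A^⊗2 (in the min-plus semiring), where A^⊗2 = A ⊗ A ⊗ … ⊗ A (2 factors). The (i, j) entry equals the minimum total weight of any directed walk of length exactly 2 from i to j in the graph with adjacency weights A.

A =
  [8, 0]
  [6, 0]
A^⊗2 =
  [6, 0]
  [6, 0]

Each entry (A^⊗2)_ij equals the minimum over all length-2 walks i = v_0 → v_1 → … → v_2 = j of Σ_t A[v_t][v_{t+1}]. For example, for (i, j) = (0, 1) we minimise over 2 possible intermediate vertex sequences; the minimum is 0, attained along the walk 0 → 1 → 1.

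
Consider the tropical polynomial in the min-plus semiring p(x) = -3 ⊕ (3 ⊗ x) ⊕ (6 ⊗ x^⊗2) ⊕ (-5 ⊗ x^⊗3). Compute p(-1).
p(-1) = -8

A tropical monomial a ⊗ x^⊗i evaluates to a + i · x. Evaluating each term at x = -1:
  Term 0 contributes -3 + 0 · -1 = -3
  Term 1 contributes 3 + 1 · -1 = 2
  Term 2 contributes 6 + 2 · -1 = 4
  Term 3 contributes -5 + 3 · -1 = -8
p(-1) = ⊕ of these = min[-3, 2, 4, -8] = -8.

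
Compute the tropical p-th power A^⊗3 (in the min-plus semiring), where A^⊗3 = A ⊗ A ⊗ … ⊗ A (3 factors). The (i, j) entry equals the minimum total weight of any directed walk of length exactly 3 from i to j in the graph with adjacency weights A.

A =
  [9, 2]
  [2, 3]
A^⊗3 =
  [7, 6]
  [6, 7]

Each entry (A^⊗3)_ij equals the minimum over all length-3 walks i = v_0 → v_1 → … → v_3 = j of Σ_t A[v_t][v_{t+1}]. For example, for (i, j) = (0, 1) we minimise over 4 possible intermediate vertex sequences; the minimum is 6, attained along the walk 0 → 1 → 0 → 1.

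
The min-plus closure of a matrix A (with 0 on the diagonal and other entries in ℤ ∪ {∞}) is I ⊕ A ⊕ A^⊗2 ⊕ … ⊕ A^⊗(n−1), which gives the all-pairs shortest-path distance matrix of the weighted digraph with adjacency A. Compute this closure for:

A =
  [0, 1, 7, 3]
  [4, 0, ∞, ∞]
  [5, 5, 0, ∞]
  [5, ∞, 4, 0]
Closure =
  [0, 1, 7, 3]
  [4, 0, 11, 7]
  [5, 5, 0, 8]
  [5, 6, 4, 0]

This is the Floyd-Warshall all-pairs shortest-path computation. For each intermediate vertex k = 0, 1, …, 3, update dist[i][j] ← min(dist[i][j], dist[i][k] + dist[k][j]). The final matrix gives, for each (i, j), the minimum total weight of any directed path from i to j (possibly empty when i = j).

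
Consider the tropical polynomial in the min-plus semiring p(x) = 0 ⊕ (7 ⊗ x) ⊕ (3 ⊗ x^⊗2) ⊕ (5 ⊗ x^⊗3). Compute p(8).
p(8) = 0

A tropical monomial a ⊗ x^⊗i evaluates to a + i · x. Evaluating each term at x = 8:
  Term 0 contributes 0 + 0 · 8 = 0
  Term 1 contributes 7 + 1 · 8 = 15
  Term 2 contributes 3 + 2 · 8 = 19
  Term 3 contributes 5 + 3 · 8 = 29
p(8) = ⊕ of these = min[0, 15, 19, 29] = 0.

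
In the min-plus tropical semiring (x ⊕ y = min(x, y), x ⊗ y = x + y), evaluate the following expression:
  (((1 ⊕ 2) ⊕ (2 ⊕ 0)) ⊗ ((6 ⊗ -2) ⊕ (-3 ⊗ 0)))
(((1 ⊕ 2) ⊕ (2 ⊕ 0)) ⊗ ((6 ⊗ -2) ⊕ (-3 ⊗ 0))) = -3

Expand innermost to outermost. Recall ⊕ takes the minimum of its arguments and ⊗ takes their sum. Working out the expression (((1 ⊕ 2) ⊕ (2 ⊕ 0)) ⊗ ((6 ⊗ -2) ⊕ (-3 ⊗ 0))) gives -3.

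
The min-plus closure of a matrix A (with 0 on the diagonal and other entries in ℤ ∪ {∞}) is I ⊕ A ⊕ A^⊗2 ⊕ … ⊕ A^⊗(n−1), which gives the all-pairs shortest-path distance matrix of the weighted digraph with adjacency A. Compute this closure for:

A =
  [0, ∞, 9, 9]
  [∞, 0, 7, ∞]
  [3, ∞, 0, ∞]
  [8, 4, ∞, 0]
Closure =
  [0, 13, 9, 9]
  [10, 0, 7, 19]
  [3, 16, 0, 12]
  [8, 4, 11, 0]

This is the Floyd-Warshall all-pairs shortest-path computation. For each intermediate vertex k = 0, 1, …, 3, update dist[i][j] ← min(dist[i][j], dist[i][k] + dist[k][j]). The final matrix gives, for each (i, j), the minimum total weight of any directed path from i to j (possibly empty when i = j).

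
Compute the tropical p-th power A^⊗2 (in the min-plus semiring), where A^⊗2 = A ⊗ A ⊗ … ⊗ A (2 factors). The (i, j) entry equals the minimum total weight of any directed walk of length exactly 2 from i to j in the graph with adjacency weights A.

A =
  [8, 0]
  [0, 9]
A^⊗2 =
  [0, 8]
  [8, 0]

Each entry (A^⊗2)_ij equals the minimum over all length-2 walks i = v_0 → v_1 → … → v_2 = j of Σ_t A[v_t][v_{t+1}]. For example, for (i, j) = (0, 1) we minimise over 2 possible intermediate vertex sequences; the minimum is 8, attained along the walk 0 → 0 → 1.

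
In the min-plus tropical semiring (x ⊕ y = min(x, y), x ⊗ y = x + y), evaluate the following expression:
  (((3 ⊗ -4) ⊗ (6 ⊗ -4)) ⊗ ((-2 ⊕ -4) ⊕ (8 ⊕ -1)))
(((3 ⊗ -4) ⊗ (6 ⊗ -4)) ⊗ ((-2 ⊕ -4) ⊕ (8 ⊕ -1))) = -3

Expand innermost to outermost. Recall ⊕ takes the minimum of its arguments and ⊗ takes their sum. Working out the expression (((3 ⊗ -4) ⊗ (6 ⊗ -4)) ⊗ ((-2 ⊕ -4) ⊕ (8 ⊕ -1))) gives -3.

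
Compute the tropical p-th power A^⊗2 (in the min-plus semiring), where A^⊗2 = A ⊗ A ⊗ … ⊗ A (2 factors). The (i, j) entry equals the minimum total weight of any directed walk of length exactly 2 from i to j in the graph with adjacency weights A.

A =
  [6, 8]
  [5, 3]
A^⊗2 =
  [12, 11]
  [8, 6]

Each entry (A^⊗2)_ij equals the minimum over all length-2 walks i = v_0 → v_1 → … → v_2 = j of Σ_t A[v_t][v_{t+1}]. For example, for (i, j) = (0, 1) we minimise over 2 possible intermediate vertex sequences; the minimum is 11, attained along the walk 0 → 1 → 1.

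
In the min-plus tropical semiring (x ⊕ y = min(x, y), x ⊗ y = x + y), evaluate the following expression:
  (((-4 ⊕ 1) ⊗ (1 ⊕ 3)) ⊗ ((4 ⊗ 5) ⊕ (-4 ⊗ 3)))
(((-4 ⊕ 1) ⊗ (1 ⊕ 3)) ⊗ ((4 ⊗ 5) ⊕ (-4 ⊗ 3))) = -4

Expand innermost to outermost. Recall ⊕ takes the minimum of its arguments and ⊗ takes their sum. Working out the expression (((-4 ⊕ 1) ⊗ (1 ⊕ 3)) ⊗ ((4 ⊗ 5) ⊕ (-4 ⊗ 3))) gives -4.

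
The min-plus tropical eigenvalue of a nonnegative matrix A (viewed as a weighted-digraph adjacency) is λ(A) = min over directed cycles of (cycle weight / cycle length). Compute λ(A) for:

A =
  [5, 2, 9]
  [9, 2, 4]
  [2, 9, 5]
λ(A) = 2

Enumerate directed cycles and compute their means (weight / length). Sample:
  cycle 0 → 0: weight = 5, length = 1, mean = 5/1 ≈ 5.000
  cycle 1 → 1: weight = 2, length = 1, mean = 2/1 ≈ 2.000
  cycle 2 → 2: weight = 5, length = 1, mean = 5/1 ≈ 5.000
  cycle 0 → 1 → 0: weight = 11, length = 2, mean = 11/2 ≈ 5.500
  cycle 0 → 2 → 0: weight = 11, length = 2, mean = 11/2 ≈ 5.500
  cycle 1 → 0 → 1: weight = 11, length = 2, mean = 11/2 ≈ 5.500
Minimum mean = 2.000, attained e.g. along the cycle 1 → 1 with weight 2 and length 1. So λ(A) = 2/1 = 2.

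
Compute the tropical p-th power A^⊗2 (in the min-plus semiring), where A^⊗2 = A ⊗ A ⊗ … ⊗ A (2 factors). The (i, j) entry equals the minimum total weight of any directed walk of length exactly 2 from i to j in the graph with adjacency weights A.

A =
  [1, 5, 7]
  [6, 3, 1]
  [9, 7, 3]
A^⊗2 =
  [2, 6, 6]
  [7, 6, 4]
  [10, 10, 6]

Each entry (A^⊗2)_ij equals the minimum over all length-2 walks i = v_0 → v_1 → … → v_2 = j of Σ_t A[v_t][v_{t+1}]. For example, for (i, j) = (0, 2) we minimise over 3 possible intermediate vertex sequences; the minimum is 6, attained along the walk 0 → 1 → 2.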